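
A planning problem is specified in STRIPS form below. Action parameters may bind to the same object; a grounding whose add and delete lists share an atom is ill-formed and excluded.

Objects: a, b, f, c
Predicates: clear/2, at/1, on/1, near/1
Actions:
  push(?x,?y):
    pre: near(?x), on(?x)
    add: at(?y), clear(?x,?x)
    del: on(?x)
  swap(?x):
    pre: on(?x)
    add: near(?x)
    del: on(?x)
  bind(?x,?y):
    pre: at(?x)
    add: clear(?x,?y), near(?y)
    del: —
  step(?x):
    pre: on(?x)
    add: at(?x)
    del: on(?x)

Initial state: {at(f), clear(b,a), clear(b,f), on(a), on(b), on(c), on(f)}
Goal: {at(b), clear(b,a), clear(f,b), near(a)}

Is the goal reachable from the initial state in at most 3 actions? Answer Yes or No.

1. swap(a)  →  {at(f), clear(b,a), clear(b,f), near(a), on(b), on(c), on(f)}
2. bind(f,b)  →  {at(f), clear(b,a), clear(b,f), clear(f,b), near(a), near(b), on(b), on(c), on(f)}
3. push(b,b)  →  {at(b), at(f), clear(b,a), clear(b,b), clear(b,f), clear(f,b), near(a), near(b), on(c), on(f)}
optimal plan length = 3; 3 ≤ 3

Yes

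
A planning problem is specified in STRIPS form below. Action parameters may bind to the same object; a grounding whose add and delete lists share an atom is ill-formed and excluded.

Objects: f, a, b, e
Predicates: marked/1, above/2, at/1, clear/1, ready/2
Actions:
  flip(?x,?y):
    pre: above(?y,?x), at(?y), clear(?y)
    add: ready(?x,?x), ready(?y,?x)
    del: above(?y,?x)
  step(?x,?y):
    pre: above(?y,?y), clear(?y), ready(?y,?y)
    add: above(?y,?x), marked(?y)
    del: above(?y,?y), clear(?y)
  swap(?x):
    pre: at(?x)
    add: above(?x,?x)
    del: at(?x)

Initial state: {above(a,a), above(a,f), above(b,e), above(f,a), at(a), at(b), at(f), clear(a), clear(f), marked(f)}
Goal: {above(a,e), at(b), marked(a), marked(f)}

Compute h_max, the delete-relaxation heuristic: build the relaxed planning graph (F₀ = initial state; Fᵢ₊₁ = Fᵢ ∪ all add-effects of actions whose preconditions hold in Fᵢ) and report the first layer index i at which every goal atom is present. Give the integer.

F0 = init (10 atoms)
F1 = F0 ∪ {above(b,b), above(f,f), ready(a,a), ready(a,f), ready(f,a), ready(f,f)}  (16 atoms)
F2 = F1 ∪ {above(a,b), above(a,e), above(f,b), above(f,e), marked(a)}  (21 atoms)
goal ⊆ F2  ⇒  h_max = 2

2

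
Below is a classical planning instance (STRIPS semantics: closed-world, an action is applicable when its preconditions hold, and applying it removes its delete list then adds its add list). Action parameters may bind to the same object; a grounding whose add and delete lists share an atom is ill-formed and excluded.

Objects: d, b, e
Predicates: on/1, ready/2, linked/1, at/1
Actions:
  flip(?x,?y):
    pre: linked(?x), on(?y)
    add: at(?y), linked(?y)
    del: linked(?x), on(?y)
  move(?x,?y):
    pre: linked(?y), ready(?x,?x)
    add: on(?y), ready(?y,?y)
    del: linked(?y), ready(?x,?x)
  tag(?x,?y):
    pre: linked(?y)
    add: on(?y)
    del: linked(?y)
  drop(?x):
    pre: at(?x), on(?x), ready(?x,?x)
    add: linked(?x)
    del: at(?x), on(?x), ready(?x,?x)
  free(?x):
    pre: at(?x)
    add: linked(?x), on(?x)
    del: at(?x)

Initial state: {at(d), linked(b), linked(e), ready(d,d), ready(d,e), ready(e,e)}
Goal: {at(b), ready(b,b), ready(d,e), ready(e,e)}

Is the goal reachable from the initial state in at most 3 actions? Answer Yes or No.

1. move(d,b)  →  {at(d), linked(e), on(b), ready(b,b), ready(d,e), ready(e,e)}
2. flip(e,b)  →  {at(b), at(d), linked(b), ready(b,b), ready(d,e), ready(e,e)}
optimal plan length = 2; 2 ≤ 3

Yes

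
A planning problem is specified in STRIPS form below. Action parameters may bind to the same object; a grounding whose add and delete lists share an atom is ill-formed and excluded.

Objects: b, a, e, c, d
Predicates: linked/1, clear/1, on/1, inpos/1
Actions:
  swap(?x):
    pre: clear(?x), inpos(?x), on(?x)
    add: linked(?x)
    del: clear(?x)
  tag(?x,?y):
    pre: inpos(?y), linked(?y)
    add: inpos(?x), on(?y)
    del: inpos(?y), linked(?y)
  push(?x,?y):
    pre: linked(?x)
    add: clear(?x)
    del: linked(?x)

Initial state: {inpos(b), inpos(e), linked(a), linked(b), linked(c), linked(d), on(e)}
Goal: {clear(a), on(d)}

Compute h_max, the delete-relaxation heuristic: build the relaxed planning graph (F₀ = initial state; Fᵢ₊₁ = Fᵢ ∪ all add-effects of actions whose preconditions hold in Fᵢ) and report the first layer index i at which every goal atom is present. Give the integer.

F0 = init (7 atoms)
F1 = F0 ∪ {clear(a), clear(b), clear(c), clear(d), inpos(a), inpos(c), inpos(d), on(b)}  (15 atoms)
F2 = F1 ∪ {on(a), on(c), on(d)}  (18 atoms)
goal ⊆ F2  ⇒  h_max = 2

2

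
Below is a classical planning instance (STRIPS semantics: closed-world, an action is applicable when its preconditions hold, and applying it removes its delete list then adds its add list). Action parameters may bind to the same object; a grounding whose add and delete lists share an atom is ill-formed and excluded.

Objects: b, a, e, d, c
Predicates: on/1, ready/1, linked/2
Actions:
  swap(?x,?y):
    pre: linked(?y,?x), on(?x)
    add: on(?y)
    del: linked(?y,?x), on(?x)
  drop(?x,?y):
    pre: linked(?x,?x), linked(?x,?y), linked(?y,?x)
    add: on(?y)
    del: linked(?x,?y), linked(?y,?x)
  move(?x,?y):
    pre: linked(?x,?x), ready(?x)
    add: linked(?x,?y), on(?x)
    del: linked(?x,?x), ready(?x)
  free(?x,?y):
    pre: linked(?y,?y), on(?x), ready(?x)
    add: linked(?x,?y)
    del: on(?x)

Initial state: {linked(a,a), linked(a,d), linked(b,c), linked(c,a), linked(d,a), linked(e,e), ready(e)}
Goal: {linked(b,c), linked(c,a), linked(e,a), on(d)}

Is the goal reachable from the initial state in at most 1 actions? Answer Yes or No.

No

1. drop(a,d)  →  {linked(a,a), linked(b,c), linked(c,a), linked(e,e), on(d), ready(e)}
2. move(e,a)  →  {linked(a,a), linked(b,c), linked(c,a), linked(e,a), on(d), on(e)}
optimal plan length = 2; 2 > 1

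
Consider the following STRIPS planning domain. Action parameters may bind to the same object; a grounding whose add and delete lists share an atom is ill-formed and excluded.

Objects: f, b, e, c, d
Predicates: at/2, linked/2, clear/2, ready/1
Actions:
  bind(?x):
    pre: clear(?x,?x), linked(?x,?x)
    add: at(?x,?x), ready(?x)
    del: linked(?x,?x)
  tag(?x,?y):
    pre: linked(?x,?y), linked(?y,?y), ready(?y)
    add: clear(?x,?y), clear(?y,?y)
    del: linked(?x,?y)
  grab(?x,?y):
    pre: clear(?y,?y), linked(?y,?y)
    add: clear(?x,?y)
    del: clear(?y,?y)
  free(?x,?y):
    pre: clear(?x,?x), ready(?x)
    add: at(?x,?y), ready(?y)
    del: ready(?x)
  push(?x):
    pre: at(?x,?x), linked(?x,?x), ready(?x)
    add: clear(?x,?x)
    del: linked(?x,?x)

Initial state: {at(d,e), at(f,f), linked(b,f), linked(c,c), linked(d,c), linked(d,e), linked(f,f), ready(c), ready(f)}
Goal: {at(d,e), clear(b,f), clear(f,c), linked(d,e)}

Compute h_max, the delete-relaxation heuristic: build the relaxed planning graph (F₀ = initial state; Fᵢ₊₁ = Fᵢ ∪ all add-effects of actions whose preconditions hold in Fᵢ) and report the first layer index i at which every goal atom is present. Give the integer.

2

F0 = init (9 atoms)
F1 = F0 ∪ {clear(b,f), clear(c,c), clear(d,c), clear(f,f)}  (13 atoms)
F2 = F1 ∪ {at(c,b), at(c,c), at(c,d), at(c,e), at(c,f), at(f,b), at(f,c), at(f,d), at(f,e), clear(b,c), clear(c,f), clear(d,f), clear(e,c), clear(e,f), clear(f,c), ready(b), ready(d), ready(e)}  (31 atoms)
goal ⊆ F2  ⇒  h_max = 2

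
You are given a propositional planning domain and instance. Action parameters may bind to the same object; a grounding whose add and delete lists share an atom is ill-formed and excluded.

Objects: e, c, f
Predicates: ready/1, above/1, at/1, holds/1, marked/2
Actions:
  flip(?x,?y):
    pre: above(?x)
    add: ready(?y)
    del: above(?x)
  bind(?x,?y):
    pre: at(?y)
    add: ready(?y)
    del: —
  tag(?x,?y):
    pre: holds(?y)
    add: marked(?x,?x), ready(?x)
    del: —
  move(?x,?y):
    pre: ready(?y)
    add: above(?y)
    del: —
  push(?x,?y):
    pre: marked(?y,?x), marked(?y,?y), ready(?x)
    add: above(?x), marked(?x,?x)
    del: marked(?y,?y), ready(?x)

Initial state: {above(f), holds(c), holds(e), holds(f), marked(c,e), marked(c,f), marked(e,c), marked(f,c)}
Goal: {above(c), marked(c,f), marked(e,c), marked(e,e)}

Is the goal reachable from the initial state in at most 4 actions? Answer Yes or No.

1. flip(f,c)  →  {holds(c), holds(e), holds(f), marked(c,e), marked(c,f), marked(e,c), marked(f,c), ready(c)}
2. tag(e,e)  →  {holds(c), holds(e), holds(f), marked(c,e), marked(c,f), marked(e,c), marked(e,e), marked(f,c), ready(c), ready(e)}
3. move(e,c)  →  {above(c), holds(c), holds(e), holds(f), marked(c,e), marked(c,f), marked(e,c), marked(e,e), marked(f,c), ready(c), ready(e)}
optimal plan length = 3; 3 ≤ 4

Yes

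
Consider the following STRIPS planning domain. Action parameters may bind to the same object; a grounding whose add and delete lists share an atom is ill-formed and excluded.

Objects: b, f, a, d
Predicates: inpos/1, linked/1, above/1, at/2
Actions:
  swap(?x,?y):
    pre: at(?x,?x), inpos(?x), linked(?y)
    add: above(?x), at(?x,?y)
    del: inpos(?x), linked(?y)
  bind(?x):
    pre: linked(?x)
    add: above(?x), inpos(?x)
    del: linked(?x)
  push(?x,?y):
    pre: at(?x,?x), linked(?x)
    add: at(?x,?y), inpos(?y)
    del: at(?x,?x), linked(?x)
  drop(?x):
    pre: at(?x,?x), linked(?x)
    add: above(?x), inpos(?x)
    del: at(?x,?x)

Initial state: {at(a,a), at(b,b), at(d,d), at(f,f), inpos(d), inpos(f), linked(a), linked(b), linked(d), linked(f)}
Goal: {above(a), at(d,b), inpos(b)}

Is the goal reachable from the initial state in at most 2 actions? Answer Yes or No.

1. bind(a)  →  {above(a), at(a,a), at(b,b), at(d,d), at(f,f), inpos(a), inpos(d), inpos(f), linked(b), linked(d), linked(f)}
2. push(d,b)  →  {above(a), at(a,a), at(b,b), at(d,b), at(f,f), inpos(a), inpos(b), inpos(d), inpos(f), linked(b), linked(f)}
optimal plan length = 2; 2 ≤ 2

Yes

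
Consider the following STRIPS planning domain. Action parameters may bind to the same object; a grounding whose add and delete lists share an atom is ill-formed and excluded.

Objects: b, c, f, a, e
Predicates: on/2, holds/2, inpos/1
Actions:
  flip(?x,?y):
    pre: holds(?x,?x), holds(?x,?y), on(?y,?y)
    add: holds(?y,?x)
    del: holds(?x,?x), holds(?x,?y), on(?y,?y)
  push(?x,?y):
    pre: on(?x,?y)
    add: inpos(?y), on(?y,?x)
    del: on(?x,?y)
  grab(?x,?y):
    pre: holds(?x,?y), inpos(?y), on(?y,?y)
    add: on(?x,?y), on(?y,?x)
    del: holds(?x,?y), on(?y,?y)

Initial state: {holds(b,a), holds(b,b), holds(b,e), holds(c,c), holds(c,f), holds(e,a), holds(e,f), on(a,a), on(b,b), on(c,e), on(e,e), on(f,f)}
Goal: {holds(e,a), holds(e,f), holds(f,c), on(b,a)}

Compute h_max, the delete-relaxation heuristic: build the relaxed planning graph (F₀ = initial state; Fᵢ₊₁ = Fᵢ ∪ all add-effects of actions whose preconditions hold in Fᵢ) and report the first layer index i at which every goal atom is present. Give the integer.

F0 = init (12 atoms)
F1 = F0 ∪ {holds(a,b), holds(e,b), holds(f,c), inpos(e), on(e,c)}  (17 atoms)
F2 = F1 ∪ {inpos(c), on(b,e), on(e,b)}  (20 atoms)
F3 = F2 ∪ {inpos(b)}  (21 atoms)
F4 = F3 ∪ {on(a,b), on(b,a)}  (23 atoms)
goal ⊆ F4  ⇒  h_max = 4

4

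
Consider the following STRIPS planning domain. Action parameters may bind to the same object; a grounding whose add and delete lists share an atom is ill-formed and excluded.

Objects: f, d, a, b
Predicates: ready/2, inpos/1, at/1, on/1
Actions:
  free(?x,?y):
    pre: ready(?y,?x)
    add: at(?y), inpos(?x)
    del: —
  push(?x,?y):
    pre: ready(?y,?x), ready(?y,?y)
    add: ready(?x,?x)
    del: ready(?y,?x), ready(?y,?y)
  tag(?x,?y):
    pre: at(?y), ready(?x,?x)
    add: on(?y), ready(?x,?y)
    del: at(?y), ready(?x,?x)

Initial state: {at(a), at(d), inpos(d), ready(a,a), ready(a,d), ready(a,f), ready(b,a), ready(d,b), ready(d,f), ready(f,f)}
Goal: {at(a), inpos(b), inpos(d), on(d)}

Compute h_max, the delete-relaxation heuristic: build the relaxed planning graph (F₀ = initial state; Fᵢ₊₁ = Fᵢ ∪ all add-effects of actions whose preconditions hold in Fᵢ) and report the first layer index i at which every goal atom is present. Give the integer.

F0 = init (10 atoms)
F1 = F0 ∪ {at(b), at(f), inpos(a), inpos(b), inpos(f), on(a), on(d), ready(d,d), ready(f,a), ready(f,d)}  (20 atoms)
goal ⊆ F1  ⇒  h_max = 1

1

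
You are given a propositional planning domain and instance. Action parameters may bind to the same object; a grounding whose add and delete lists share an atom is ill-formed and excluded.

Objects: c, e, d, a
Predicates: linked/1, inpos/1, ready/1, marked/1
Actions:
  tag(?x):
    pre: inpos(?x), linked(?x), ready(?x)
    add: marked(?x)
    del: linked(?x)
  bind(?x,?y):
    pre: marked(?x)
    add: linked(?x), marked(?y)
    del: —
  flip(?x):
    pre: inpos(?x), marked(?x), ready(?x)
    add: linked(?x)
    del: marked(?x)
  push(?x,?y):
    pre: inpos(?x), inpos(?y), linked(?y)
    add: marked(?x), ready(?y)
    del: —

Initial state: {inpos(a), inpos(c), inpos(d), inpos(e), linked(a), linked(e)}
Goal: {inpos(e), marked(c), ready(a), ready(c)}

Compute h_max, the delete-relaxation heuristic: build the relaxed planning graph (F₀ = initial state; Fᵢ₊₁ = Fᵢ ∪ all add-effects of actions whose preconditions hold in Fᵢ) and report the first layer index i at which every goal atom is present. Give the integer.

F0 = init (6 atoms)
F1 = F0 ∪ {marked(a), marked(c), marked(d), marked(e), ready(a), ready(e)}  (12 atoms)
F2 = F1 ∪ {linked(c), linked(d)}  (14 atoms)
F3 = F2 ∪ {ready(c), ready(d)}  (16 atoms)
goal ⊆ F3  ⇒  h_max = 3

3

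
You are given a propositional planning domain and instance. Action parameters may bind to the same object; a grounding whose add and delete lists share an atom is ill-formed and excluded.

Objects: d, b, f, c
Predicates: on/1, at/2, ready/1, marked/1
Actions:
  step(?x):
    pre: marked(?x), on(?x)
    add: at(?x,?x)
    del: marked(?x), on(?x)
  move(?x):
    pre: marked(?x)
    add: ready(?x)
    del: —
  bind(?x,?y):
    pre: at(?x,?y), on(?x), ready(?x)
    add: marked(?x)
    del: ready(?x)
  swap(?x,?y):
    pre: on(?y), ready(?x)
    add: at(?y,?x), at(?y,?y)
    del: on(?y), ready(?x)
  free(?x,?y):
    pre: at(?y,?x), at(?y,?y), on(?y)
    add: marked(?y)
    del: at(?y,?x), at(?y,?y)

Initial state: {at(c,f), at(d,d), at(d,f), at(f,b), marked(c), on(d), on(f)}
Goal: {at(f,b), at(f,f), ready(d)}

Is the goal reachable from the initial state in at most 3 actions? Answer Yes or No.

No

1. move(c)  →  {at(c,f), at(d,d), at(d,f), at(f,b), marked(c), on(d), on(f), ready(c)}
2. swap(c,f)  →  {at(c,f), at(d,d), at(d,f), at(f,b), at(f,c), at(f,f), marked(c), on(d)}
3. free(d,d)  →  {at(c,f), at(d,f), at(f,b), at(f,c), at(f,f), marked(c), marked(d), on(d)}
4. move(d)  →  {at(c,f), at(d,f), at(f,b), at(f,c), at(f,f), marked(c), marked(d), on(d), ready(d)}
optimal plan length = 4; 4 > 3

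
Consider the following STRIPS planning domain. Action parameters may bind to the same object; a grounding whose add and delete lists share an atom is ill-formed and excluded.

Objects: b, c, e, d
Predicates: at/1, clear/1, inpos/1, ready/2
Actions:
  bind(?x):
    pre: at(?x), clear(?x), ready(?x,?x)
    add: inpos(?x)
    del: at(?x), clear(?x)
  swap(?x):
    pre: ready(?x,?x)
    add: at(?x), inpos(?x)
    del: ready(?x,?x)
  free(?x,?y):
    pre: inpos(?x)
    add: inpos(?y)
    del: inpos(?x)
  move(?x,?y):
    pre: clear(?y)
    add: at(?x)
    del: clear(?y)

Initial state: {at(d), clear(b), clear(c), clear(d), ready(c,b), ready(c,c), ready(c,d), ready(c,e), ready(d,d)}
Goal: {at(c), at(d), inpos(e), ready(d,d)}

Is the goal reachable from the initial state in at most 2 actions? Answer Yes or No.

1. swap(c)  →  {at(c), at(d), clear(b), clear(c), clear(d), inpos(c), ready(c,b), ready(c,d), ready(c,e), ready(d,d)}
2. free(c,e)  →  {at(c), at(d), clear(b), clear(c), clear(d), inpos(e), ready(c,b), ready(c,d), ready(c,e), ready(d,d)}
optimal plan length = 2; 2 ≤ 2

Yes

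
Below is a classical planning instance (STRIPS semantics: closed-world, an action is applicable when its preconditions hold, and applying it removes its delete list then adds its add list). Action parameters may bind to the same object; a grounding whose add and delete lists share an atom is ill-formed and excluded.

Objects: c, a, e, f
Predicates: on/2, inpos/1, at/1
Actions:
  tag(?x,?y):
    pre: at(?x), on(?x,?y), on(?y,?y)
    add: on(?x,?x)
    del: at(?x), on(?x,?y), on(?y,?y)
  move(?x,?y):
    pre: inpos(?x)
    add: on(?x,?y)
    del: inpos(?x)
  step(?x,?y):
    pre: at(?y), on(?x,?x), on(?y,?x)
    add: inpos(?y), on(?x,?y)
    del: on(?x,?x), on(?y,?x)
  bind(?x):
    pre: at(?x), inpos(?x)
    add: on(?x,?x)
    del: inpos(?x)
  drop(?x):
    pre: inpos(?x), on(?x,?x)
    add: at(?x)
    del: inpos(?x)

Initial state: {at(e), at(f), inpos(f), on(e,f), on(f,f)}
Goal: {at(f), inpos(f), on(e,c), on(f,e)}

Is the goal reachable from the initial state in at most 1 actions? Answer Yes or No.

1. step(f,e)  →  {at(e), at(f), inpos(e), inpos(f), on(f,e)}
2. move(e,c)  →  {at(e), at(f), inpos(f), on(e,c), on(f,e)}
optimal plan length = 2; 2 > 1

No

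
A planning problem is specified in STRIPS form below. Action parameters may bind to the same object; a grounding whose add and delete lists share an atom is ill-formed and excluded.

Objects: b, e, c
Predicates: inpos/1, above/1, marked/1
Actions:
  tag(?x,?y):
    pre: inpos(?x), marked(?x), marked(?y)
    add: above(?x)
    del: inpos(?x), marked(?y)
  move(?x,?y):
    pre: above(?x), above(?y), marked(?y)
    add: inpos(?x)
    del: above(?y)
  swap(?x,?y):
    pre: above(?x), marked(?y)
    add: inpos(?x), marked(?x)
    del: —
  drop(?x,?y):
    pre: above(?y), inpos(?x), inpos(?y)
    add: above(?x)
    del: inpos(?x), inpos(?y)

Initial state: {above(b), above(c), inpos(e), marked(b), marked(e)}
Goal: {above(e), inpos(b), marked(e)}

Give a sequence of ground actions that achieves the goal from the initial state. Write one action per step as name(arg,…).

tag(e,b); swap(b,e)

1. tag(e,b)  →  {above(b), above(c), above(e), marked(e)}
2. swap(b,e)  →  {above(b), above(c), above(e), inpos(b), marked(b), marked(e)}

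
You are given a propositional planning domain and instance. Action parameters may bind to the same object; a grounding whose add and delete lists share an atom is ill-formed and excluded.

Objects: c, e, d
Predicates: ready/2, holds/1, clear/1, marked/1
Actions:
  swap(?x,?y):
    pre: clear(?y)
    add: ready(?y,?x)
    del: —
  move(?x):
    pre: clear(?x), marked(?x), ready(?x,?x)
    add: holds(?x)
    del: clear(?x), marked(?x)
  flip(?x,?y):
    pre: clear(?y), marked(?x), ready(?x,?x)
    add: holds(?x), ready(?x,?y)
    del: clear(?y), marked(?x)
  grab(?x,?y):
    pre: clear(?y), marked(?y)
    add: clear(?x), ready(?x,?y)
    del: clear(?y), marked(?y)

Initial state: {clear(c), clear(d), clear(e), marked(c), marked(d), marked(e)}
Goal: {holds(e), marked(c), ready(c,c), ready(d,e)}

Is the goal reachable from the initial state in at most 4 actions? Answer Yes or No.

Yes

1. swap(c,c)  →  {clear(c), clear(d), clear(e), marked(c), marked(d), marked(e), ready(c,c)}
2. swap(e,e)  →  {clear(c), clear(d), clear(e), marked(c), marked(d), marked(e), ready(c,c), ready(e,e)}
3. swap(e,d)  →  {clear(c), clear(d), clear(e), marked(c), marked(d), marked(e), ready(c,c), ready(d,e), ready(e,e)}
4. move(e)  →  {clear(c), clear(d), holds(e), marked(c), marked(d), ready(c,c), ready(d,e), ready(e,e)}
optimal plan length = 4; 4 ≤ 4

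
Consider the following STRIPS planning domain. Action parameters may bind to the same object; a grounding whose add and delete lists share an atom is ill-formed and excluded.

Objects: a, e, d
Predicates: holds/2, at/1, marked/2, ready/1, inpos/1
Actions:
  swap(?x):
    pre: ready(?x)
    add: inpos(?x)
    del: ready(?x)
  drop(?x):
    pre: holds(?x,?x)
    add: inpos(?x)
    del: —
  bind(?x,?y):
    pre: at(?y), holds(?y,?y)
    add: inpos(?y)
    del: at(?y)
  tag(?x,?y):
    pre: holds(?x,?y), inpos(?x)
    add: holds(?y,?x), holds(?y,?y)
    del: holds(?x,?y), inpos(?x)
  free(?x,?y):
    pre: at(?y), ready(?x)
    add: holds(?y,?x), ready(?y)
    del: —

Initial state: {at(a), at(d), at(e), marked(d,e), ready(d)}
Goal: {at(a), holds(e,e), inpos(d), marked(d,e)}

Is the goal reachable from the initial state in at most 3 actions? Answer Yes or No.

Yes

1. free(d,e)  →  {at(a), at(d), at(e), holds(e,d), marked(d,e), ready(d), ready(e)}
2. swap(d)  →  {at(a), at(d), at(e), holds(e,d), inpos(d), marked(d,e), ready(e)}
3. free(e,e)  →  {at(a), at(d), at(e), holds(e,d), holds(e,e), inpos(d), marked(d,e), ready(e)}
optimal plan length = 3; 3 ≤ 3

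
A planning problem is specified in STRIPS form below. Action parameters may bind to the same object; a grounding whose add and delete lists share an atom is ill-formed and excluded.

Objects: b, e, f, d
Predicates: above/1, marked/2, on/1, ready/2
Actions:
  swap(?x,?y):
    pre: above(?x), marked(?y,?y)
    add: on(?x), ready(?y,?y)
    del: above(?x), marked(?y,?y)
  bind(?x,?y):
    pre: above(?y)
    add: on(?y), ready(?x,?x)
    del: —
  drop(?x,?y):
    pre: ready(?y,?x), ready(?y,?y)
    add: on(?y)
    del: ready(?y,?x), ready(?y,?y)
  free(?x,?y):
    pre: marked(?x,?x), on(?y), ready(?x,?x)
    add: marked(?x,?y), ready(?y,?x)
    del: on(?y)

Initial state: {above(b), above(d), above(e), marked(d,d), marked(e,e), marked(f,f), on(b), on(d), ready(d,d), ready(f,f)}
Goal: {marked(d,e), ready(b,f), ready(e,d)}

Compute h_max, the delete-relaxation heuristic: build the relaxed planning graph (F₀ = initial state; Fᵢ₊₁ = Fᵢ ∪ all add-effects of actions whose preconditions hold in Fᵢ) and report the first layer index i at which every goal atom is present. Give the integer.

2

F0 = init (10 atoms)
F1 = F0 ∪ {marked(d,b), marked(f,b), marked(f,d), on(e), on(f), ready(b,b), ready(b,d), ready(b,f), ready(d,f), ready(e,e)}  (20 atoms)
F2 = F1 ∪ {marked(d,e), marked(d,f), marked(e,b), marked(e,d), marked(e,f), marked(f,e), ready(b,e), ready(d,e), ready(e,d), ready(e,f), ready(f,d), ready(f,e)}  (32 atoms)
goal ⊆ F2  ⇒  h_max = 2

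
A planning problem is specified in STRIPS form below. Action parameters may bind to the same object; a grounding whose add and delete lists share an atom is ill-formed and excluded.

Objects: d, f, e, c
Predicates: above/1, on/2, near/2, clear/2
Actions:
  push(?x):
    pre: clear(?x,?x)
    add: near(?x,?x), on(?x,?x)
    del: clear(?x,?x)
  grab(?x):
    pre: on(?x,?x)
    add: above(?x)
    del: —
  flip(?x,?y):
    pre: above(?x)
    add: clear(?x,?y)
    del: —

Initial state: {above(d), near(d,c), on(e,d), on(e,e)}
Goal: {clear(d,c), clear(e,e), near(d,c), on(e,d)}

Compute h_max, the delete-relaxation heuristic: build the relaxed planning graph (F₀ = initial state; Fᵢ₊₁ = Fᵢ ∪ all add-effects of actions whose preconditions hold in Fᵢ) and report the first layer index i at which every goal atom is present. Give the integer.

F0 = init (4 atoms)
F1 = F0 ∪ {above(e), clear(d,c), clear(d,d), clear(d,e), clear(d,f)}  (9 atoms)
F2 = F1 ∪ {clear(e,c), clear(e,d), clear(e,e), clear(e,f), near(d,d), on(d,d)}  (15 atoms)
goal ⊆ F2  ⇒  h_max = 2

2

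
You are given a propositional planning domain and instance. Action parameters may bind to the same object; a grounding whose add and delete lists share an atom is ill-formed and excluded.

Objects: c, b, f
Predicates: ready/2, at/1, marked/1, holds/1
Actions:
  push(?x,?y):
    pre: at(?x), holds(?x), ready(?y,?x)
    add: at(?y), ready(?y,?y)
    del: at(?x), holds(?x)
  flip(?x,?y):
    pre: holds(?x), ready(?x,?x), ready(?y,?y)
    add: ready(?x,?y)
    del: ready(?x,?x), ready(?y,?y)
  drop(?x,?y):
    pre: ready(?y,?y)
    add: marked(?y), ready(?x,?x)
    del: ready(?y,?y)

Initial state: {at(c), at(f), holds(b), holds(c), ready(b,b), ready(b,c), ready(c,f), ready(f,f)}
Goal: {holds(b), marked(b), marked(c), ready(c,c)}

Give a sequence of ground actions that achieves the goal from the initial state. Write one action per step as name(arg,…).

1. drop(c,b)  →  {at(c), at(f), holds(b), holds(c), marked(b), ready(b,c), ready(c,c), ready(c,f), ready(f,f)}
2. drop(b,c)  →  {at(c), at(f), holds(b), holds(c), marked(b), marked(c), ready(b,b), ready(b,c), ready(c,f), ready(f,f)}
3. drop(c,b)  →  {at(c), at(f), holds(b), holds(c), marked(b), marked(c), ready(b,c), ready(c,c), ready(c,f), ready(f,f)}

drop(c,b); drop(b,c); drop(c,b)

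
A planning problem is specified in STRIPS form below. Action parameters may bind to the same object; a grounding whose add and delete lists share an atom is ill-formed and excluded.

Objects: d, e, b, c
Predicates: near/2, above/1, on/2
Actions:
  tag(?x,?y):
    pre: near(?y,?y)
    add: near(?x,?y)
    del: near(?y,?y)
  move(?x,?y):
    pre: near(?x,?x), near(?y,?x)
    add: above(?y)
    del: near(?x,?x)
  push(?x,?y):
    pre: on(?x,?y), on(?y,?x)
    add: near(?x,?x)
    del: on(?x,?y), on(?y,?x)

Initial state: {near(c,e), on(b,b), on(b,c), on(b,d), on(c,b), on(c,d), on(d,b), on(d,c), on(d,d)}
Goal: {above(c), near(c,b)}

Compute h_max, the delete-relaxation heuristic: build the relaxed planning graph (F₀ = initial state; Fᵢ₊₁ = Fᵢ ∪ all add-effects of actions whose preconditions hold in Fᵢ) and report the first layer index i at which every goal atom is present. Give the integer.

2

F0 = init (9 atoms)
F1 = F0 ∪ {near(b,b), near(c,c), near(d,d)}  (12 atoms)
F2 = F1 ∪ {above(b), above(c), above(d), near(b,c), near(b,d), near(c,b), near(c,d), near(d,b), near(d,c), near(e,b), near(e,c), near(e,d)}  (24 atoms)
goal ⊆ F2  ⇒  h_max = 2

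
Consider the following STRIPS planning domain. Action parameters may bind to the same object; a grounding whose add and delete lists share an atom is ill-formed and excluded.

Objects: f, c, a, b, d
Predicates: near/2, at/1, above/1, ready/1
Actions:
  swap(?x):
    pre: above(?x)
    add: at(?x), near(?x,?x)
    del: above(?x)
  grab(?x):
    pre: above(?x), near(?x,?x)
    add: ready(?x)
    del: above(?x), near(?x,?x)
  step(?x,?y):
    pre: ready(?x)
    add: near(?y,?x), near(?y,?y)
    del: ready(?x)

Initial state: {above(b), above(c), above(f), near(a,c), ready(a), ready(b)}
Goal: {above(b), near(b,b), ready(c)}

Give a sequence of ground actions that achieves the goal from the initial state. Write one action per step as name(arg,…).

1. step(a,c)  →  {above(b), above(c), above(f), near(a,c), near(c,a), near(c,c), ready(b)}
2. grab(c)  →  {above(b), above(f), near(a,c), near(c,a), ready(b), ready(c)}
3. step(b,b)  →  {above(b), above(f), near(a,c), near(b,b), near(c,a), ready(c)}

step(a,c); grab(c); step(b,b)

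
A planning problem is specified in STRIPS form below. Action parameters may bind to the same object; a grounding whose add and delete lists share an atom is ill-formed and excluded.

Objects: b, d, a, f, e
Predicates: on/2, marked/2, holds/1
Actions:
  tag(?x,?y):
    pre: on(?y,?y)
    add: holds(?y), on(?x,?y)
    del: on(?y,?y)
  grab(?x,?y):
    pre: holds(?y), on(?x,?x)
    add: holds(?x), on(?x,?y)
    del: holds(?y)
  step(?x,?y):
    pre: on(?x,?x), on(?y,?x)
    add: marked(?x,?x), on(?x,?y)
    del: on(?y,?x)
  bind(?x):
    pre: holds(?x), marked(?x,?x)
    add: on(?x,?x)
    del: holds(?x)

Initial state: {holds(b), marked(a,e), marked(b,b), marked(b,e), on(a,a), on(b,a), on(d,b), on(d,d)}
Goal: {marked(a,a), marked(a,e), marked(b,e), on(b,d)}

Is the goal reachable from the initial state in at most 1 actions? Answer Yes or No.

1. tag(b,d)  →  {holds(b), holds(d), marked(a,e), marked(b,b), marked(b,e), on(a,a), on(b,a), on(b,d), on(d,b)}
2. step(a,b)  →  {holds(b), holds(d), marked(a,a), marked(a,e), marked(b,b), marked(b,e), on(a,a), on(a,b), on(b,d), on(d,b)}
optimal plan length = 2; 2 > 1

No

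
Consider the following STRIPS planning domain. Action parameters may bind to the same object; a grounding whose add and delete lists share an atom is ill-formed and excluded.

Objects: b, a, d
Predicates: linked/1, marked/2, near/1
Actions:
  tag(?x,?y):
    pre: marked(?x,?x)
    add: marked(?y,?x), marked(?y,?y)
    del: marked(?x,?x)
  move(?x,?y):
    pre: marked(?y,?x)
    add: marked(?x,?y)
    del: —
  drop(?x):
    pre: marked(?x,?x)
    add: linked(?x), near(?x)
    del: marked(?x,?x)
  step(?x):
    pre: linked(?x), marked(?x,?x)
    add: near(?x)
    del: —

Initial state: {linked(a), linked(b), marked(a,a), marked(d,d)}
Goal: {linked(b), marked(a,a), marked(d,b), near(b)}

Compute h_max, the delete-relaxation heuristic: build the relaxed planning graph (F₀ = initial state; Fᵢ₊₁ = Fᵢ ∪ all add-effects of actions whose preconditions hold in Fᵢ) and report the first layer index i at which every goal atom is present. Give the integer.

2

F0 = init (4 atoms)
F1 = F0 ∪ {linked(d), marked(a,d), marked(b,a), marked(b,b), marked(b,d), marked(d,a), near(a), near(d)}  (12 atoms)
F2 = F1 ∪ {marked(a,b), marked(d,b), near(b)}  (15 atoms)
goal ⊆ F2  ⇒  h_max = 2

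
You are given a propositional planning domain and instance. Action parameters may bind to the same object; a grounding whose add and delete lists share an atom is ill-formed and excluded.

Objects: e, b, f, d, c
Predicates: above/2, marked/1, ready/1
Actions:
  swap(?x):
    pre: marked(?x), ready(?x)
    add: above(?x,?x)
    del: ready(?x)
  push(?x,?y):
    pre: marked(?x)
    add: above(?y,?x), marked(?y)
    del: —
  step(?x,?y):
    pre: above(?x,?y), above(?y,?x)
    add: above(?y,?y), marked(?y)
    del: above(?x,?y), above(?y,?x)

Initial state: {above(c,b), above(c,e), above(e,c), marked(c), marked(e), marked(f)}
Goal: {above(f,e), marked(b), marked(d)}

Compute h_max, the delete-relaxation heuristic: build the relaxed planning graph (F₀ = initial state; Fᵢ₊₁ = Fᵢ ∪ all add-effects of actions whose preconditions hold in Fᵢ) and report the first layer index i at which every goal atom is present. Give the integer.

F0 = init (6 atoms)
F1 = F0 ∪ {above(b,c), above(b,e), above(b,f), above(c,c), above(c,f), above(d,c), above(d,e), above(d,f), above(e,e), above(e,f), above(f,c), above(f,e), above(f,f), marked(b), marked(d)}  (21 atoms)
goal ⊆ F1  ⇒  h_max = 1

1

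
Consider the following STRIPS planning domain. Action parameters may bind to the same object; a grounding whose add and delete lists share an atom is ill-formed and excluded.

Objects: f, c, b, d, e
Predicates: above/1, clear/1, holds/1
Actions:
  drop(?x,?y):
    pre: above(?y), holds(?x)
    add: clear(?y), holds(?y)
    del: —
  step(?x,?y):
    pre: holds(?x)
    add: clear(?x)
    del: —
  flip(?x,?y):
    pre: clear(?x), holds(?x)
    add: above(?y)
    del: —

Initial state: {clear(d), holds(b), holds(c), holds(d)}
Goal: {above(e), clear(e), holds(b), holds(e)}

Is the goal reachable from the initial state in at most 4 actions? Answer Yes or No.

Yes

1. flip(d,e)  →  {above(e), clear(d), holds(b), holds(c), holds(d)}
2. drop(c,e)  →  {above(e), clear(d), clear(e), holds(b), holds(c), holds(d), holds(e)}
optimal plan length = 2; 2 ≤ 4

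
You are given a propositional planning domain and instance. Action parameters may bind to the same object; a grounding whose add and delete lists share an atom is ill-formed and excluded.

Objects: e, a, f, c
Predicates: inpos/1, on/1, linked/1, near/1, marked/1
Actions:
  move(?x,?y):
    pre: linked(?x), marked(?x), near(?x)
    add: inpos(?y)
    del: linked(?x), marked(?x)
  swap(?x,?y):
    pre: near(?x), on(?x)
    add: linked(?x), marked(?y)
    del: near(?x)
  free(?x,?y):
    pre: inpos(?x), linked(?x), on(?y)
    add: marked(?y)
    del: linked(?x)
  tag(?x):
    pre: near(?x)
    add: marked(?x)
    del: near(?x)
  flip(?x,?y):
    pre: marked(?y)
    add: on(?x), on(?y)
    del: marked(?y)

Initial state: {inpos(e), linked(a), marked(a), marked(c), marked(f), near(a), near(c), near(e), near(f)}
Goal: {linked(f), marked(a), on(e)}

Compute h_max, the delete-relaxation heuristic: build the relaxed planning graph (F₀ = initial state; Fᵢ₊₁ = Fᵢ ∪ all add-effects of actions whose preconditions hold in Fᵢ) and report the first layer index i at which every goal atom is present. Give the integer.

F0 = init (9 atoms)
F1 = F0 ∪ {inpos(a), inpos(c), inpos(f), marked(e), on(a), on(c), on(e), on(f)}  (17 atoms)
F2 = F1 ∪ {linked(c), linked(e), linked(f)}  (20 atoms)
goal ⊆ F2  ⇒  h_max = 2

2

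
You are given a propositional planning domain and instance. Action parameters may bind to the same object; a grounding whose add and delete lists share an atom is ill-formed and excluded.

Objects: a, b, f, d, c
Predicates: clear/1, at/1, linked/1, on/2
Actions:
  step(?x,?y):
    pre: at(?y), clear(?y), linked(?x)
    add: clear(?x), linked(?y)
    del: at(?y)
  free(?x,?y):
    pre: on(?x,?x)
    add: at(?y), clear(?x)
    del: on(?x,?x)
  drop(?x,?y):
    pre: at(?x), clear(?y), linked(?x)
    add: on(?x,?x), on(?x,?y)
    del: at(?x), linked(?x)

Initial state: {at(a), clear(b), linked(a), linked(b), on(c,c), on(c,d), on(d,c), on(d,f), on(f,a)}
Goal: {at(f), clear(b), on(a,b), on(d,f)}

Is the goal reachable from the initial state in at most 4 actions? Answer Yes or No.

Yes

1. free(c,f)  →  {at(a), at(f), clear(b), clear(c), linked(a), linked(b), on(c,d), on(d,c), on(d,f), on(f,a)}
2. drop(a,b)  →  {at(f), clear(b), clear(c), linked(b), on(a,a), on(a,b), on(c,d), on(d,c), on(d,f), on(f,a)}
optimal plan length = 2; 2 ≤ 4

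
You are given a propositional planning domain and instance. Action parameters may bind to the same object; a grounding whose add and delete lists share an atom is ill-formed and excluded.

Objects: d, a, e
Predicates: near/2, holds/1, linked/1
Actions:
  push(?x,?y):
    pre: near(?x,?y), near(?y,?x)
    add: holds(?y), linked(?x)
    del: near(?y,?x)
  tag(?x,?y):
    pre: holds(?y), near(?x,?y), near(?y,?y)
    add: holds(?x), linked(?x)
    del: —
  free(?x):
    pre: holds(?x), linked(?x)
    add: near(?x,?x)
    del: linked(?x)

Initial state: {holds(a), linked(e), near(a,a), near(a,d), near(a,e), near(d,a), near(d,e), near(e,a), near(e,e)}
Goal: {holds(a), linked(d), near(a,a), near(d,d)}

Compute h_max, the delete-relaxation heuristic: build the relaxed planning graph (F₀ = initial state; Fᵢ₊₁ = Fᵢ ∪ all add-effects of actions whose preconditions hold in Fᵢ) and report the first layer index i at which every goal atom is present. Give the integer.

2

F0 = init (9 atoms)
F1 = F0 ∪ {holds(d), holds(e), linked(a), linked(d)}  (13 atoms)
F2 = F1 ∪ {near(d,d)}  (14 atoms)
goal ⊆ F2  ⇒  h_max = 2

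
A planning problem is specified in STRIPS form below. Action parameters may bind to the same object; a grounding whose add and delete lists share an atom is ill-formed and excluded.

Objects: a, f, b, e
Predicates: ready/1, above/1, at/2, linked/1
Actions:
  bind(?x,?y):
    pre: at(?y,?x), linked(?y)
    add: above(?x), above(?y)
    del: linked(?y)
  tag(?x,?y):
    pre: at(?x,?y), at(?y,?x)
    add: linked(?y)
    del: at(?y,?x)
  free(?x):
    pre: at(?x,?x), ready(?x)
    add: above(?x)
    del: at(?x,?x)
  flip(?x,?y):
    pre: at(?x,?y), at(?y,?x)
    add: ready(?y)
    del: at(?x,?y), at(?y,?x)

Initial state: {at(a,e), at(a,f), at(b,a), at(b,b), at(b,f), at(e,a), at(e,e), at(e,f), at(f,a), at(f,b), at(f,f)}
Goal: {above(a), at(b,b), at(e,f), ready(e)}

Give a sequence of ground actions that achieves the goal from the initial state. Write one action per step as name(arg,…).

1. tag(f,a)  →  {at(a,e), at(b,a), at(b,b), at(b,f), at(e,a), at(e,e), at(e,f), at(f,a), at(f,b), at(f,f), linked(a)}
2. bind(e,a)  →  {above(a), above(e), at(a,e), at(b,a), at(b,b), at(b,f), at(e,a), at(e,e), at(e,f), at(f,a), at(f,b), at(f,f)}
3. flip(a,e)  →  {above(a), above(e), at(b,a), at(b,b), at(b,f), at(e,e), at(e,f), at(f,a), at(f,b), at(f,f), ready(e)}

tag(f,a); bind(e,a); flip(a,e)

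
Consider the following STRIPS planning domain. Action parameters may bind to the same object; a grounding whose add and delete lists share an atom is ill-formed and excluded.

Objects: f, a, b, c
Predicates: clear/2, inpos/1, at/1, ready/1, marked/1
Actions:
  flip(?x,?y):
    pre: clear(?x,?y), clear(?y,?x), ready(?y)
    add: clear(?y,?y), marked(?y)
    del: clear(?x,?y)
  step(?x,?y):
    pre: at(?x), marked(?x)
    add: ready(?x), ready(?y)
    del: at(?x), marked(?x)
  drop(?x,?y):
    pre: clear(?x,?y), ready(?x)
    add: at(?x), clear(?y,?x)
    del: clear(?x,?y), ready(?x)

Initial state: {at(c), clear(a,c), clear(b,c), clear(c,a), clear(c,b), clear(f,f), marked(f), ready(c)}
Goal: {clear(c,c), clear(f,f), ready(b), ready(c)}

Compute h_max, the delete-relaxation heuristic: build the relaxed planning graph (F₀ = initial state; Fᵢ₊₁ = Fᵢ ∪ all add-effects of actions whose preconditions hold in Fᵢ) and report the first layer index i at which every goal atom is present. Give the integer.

2

F0 = init (8 atoms)
F1 = F0 ∪ {clear(c,c), marked(c)}  (10 atoms)
F2 = F1 ∪ {ready(a), ready(b), ready(f)}  (13 atoms)
goal ⊆ F2  ⇒  h_max = 2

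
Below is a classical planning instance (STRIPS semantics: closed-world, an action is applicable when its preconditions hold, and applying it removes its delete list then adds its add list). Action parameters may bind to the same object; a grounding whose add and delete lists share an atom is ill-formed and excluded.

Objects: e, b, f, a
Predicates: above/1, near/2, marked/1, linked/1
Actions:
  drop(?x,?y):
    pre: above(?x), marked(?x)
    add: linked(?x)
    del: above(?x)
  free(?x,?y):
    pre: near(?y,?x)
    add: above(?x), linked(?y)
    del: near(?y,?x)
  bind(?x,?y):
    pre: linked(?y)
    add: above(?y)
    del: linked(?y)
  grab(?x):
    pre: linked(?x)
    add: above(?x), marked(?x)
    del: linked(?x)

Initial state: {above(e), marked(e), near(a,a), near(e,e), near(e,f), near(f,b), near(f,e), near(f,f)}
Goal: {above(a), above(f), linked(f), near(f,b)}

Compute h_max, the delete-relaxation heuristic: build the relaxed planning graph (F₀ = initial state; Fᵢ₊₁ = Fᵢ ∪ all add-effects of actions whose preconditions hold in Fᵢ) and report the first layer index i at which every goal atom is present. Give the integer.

1

F0 = init (8 atoms)
F1 = F0 ∪ {above(a), above(b), above(f), linked(a), linked(e), linked(f)}  (14 atoms)
goal ⊆ F1  ⇒  h_max = 1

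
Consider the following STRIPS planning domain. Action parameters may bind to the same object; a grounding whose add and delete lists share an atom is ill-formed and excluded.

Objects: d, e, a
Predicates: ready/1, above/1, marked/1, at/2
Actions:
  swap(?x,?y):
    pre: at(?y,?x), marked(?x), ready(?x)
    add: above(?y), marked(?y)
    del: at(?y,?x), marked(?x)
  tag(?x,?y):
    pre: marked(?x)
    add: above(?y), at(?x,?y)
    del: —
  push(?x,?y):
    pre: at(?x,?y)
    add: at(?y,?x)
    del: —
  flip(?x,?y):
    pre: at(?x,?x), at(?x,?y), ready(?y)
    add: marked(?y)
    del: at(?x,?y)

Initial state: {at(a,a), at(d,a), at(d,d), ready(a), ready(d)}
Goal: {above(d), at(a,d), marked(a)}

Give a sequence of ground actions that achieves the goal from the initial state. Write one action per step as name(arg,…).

flip(d,a); tag(a,d)

1. flip(d,a)  →  {at(a,a), at(d,d), marked(a), ready(a), ready(d)}
2. tag(a,d)  →  {above(d), at(a,a), at(a,d), at(d,d), marked(a), ready(a), ready(d)}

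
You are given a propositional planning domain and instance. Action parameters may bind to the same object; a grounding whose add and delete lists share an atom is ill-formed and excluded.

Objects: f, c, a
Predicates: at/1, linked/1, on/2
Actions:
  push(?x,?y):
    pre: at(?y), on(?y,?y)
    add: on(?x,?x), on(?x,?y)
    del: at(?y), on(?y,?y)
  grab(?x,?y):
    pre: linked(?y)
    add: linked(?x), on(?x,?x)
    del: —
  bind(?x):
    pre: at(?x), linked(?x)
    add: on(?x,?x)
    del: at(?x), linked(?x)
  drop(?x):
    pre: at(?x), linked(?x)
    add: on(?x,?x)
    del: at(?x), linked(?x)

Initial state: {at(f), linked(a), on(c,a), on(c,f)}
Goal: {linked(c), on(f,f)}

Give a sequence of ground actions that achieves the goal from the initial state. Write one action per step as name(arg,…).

grab(f,a); grab(c,f)

1. grab(f,a)  →  {at(f), linked(a), linked(f), on(c,a), on(c,f), on(f,f)}
2. grab(c,f)  →  {at(f), linked(a), linked(c), linked(f), on(c,a), on(c,c), on(c,f), on(f,f)}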